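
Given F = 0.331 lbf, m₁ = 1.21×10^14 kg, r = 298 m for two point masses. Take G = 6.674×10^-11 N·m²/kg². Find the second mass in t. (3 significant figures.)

From Newton's law of gravitation: m₂ = F·r²/(G·m₁).
F = 0.331 lbf = 1.472 N; m₁ = 1.21×10^14 kg; r = 298 m; G = 6.674×10^-11 N·m²/kg².
m₂ = 16.19 kg
16.19 kg × (1 t / 1000 kg) = 0.01619 t

0.0162 t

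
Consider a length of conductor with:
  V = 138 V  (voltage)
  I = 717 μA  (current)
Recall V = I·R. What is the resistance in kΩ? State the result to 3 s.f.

192 kΩ

Rearranging V = I·R for R: R = V/I.
V = 138 V; I = 717 μA = 7.170×10^-4 A.
R = 1.925×10^5 Ω
1.925×10^5 Ω × (1 kΩ / 1000 Ω) = 192.5 kΩ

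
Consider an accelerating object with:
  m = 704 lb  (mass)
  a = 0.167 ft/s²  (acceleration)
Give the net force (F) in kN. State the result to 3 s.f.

From Newton's second law: F = m·a.
m = 704 lb = 319.3 kg; a = 0.167 ft/s² = 0.05090 m/s².
F = 16.25 N
16.25 N × (1 kN / 1000 N) = 0.01625 kN

0.0163 kN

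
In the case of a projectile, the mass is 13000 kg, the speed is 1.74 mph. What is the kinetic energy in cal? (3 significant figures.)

KE is given directly by: KE = ½mv².
m = 13000 kg; v = 1.74 mph = 0.7778 m/s.
KE = 3933 J
3933 J × (1 cal / 4.184 J) = 940.0 cal

940 cal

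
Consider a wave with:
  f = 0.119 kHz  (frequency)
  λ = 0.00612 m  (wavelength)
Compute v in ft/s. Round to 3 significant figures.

2.39 ft/s

Directly: v = fλ.
f = 0.119 kHz = 119.0 Hz; λ = 0.00612 m.
v = 0.7283 m/s
0.7283 m/s × (1 ft/s / 0.3048 m/s) = 2.389 ft/s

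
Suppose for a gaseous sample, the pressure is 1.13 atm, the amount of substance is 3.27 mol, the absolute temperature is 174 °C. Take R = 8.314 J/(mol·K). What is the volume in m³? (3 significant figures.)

0.106 m³

From the ideal-gas law: V = nRT/P.
P = 1.13 atm = 1.145×10^5 Pa; n = 3.27 mol; T = 174 °C = 447.1 K; R = 8.314 J/(mol·K).
V = 0.1062 m³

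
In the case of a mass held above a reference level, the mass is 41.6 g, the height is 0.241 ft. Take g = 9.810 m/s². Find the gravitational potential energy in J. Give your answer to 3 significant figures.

0.0300 J

Directly: PE = mgh.
m = 41.6 g = 0.04160 kg; h = 0.241 ft = 0.07346 m; g = 9.810 m/s².
PE = 0.02998 J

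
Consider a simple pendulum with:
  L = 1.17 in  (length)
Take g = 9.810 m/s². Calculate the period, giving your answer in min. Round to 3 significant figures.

T is given directly by: T = 2π√(L/g).
L = 1.17 in = 0.02972 m; g = 9.810 m/s².
T = 0.3458 s
0.3458 s × (1 min / 60.00 s) = 0.005764 min

0.00576 min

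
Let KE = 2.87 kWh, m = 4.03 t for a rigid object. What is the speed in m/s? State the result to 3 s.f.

Solving KE = ½mv² for v: v = √(2·KE/m).
KE = 2.87 kWh = 1.033×10^7 J; m = 4.03 t = 4030 kg.
v = 71.61 m/s

71.6 m/s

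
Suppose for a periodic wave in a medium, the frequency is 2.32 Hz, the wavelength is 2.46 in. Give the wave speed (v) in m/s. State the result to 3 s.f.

v is given directly by: v = fλ.
f = 2.32 Hz; λ = 2.46 in = 0.06248 m.
v = 0.1450 m/s

0.145 m/s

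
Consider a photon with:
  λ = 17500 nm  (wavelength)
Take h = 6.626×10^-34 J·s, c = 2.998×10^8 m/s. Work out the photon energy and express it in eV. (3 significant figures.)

0.0708 eV

E is given directly by: E = hc/λ.
λ = 17500 nm = 1.750×10^-5 m; h = 6.626×10^-34 J·s; c = 2.998×10^8 m/s.
E = 1.135×10^-20 J
1.135×10^-20 J × (1 eV / 1.602×10^-19 J) = 0.07085 eV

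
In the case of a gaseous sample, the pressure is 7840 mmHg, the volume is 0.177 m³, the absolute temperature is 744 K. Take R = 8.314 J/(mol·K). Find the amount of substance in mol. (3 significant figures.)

From the ideal-gas law: n = PV/(RT).
P = 7840 mmHg = 1.045×10^6 Pa; V = 0.177 m³; T = 744 K; R = 8.314 J/(mol·K).
n = 29.91 mol

29.9 mol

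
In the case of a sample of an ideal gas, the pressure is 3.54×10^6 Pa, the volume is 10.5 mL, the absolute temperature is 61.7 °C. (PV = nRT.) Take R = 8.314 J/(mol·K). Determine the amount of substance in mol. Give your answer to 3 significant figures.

0.0134 mol

Rearranging: n = PV/(RT).
P = 3.54×10^6 Pa; V = 10.5 mL = 1.050×10^-5 m³; T = 61.7 °C = 334.8 K; R = 8.314 J/(mol·K).
n = 0.01335 mol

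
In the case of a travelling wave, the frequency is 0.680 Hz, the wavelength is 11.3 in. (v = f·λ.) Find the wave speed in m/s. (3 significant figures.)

Directly: v = fλ.
f = 0.680 Hz; λ = 11.3 in = 0.2870 m.
v = 0.1952 m/s

0.195 m/s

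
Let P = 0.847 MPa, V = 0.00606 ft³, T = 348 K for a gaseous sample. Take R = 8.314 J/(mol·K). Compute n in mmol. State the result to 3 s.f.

Rearranging PV = nRT for n: n = PV/(RT).
P = 0.847 MPa = 8.470×10^5 Pa; V = 0.00606 ft³ = 1.716×10^-4 m³; T = 348 K; R = 8.314 J/(mol·K).
n = 0.05024 mol
0.05024 mol × (1 mmol / 0.001000 mol) = 50.24 mmol

50.2 mmol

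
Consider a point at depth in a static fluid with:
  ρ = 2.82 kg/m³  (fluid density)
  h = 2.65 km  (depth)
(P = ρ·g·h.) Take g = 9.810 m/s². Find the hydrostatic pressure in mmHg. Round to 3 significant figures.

Directly: P = ρgh.
ρ = 2.82 kg/m³; h = 2.65 km = 2650 m; g = 9.810 m/s².
P = 73310 Pa
73310 Pa × (1 mmHg / 133.3 Pa) = 549.9 mmHg

550 mmHg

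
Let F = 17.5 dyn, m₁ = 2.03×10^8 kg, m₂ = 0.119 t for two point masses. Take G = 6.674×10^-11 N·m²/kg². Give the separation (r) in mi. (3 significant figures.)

0.0596 mi

From Newton's law of gravitation: r = √(G·m₁m₂/F).
F = 17.5 dyn = 1.750×10^-4 N; m₁ = 2.03×10^8 kg; m₂ = 0.119 t = 119.0 kg; G = 6.674×10^-11 N·m²/kg².
r = 95.98 m
95.98 m × (1 mi / 1609 m) = 0.05964 mi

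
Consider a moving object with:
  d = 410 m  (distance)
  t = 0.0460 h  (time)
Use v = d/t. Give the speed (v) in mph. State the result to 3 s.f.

5.54 mph

Directly: v = d/t.
d = 410 m; t = 0.0460 h = 165.6 s.
v = 2.476 m/s
2.476 m/s × (1 mph / 0.4470 m/s) = 5.538 mph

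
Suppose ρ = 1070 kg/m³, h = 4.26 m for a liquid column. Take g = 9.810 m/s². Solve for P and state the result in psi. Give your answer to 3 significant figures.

6.49 psi

Directly: P = ρgh.
ρ = 1070 kg/m³; h = 4.26 m; g = 9.810 m/s².
P = 44716 Pa
44716 Pa × (1 psi / 6895 Pa) = 6.485 psi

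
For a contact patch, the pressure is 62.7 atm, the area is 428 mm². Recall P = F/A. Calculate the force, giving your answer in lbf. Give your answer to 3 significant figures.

Rearranging P = F/A for F: F = P·A.
P = 62.7 atm = 6.353×10^6 Pa; A = 428 mm² = 4.280×10^-4 m².
F = 2719 N  (the unit combination reduces to kg·m/s² = N)
2719 N × (1 lbf / 4.448 N) = 611.3 lbf

611 lbf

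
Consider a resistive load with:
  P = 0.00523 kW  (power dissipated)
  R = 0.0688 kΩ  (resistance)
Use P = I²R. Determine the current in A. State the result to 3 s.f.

0.276 A

Rearranging: I = √(P/R).
P = 0.00523 kW = 5.230 W; R = 0.0688 kΩ = 68.80 Ω.
I = 0.2757 A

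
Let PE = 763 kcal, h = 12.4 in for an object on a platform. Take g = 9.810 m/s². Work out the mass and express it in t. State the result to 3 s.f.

Rearranging PE = m·g·h for m: m = PE/(g·h).
PE = 763 kcal = 3.192×10^6 J; h = 12.4 in = 0.3150 m; g = 9.810 m/s².
m = 1.033×10^6 kg
1.033×10^6 kg × (1 t / 1000 kg) = 1033 t

1030 t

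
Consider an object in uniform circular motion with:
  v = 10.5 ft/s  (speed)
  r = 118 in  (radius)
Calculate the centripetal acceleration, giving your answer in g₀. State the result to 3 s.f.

a is given directly by: a = v²/r.
v = 10.5 ft/s = 3.200 m/s; r = 118 in = 2.997 m.
a = 3.417 m/s²
3.417 m/s² × (1 g₀ / 9.807 m/s²) = 0.3485 g₀

0.348 g₀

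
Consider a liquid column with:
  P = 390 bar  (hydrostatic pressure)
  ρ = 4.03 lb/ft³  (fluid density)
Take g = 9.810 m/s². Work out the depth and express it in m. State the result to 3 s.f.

61600 m

Solving P = ρ·g·h for h: h = P/(ρ·g).
P = 390 bar = 3.900×10^7 Pa; ρ = 4.03 lb/ft³ = 64.55 kg/m³; g = 9.810 m/s².
h = 61584 m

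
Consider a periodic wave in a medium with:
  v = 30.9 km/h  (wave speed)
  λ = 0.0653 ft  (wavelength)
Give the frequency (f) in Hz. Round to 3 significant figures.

Solving v = f·λ for f: f = v/λ.
v = 30.9 km/h = 8.583 m/s; λ = 0.0653 ft = 0.01990 m.
f = 431.2 Hz

431 Hz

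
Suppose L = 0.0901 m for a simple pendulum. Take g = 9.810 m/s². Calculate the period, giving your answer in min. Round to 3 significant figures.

0.0100 min

Directly: T = 2π√(L/g).
L = 0.0901 m; g = 9.810 m/s².
T = 0.6022 s
0.6022 s × (1 min / 60.00 s) = 0.01004 min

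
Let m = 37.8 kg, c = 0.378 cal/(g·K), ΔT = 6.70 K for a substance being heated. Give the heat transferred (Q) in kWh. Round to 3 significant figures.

0.111 kWh

Q is given directly by: Q = mcΔT.
m = 37.8 kg; c = 0.378 cal/(g·K) = 1582 J/(kg·K); ΔT = 6.70 K.
Q = 4.005×10^5 J  (the unit combination reduces to kg·m²/s² = J)
4.005×10^5 J × (1 kWh / 3.600×10^6 J) = 0.1113 kWh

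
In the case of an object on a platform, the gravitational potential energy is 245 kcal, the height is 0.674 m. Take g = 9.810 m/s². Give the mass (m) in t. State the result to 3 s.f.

Rearranging: m = PE/(g·h).
PE = 245 kcal = 1.025×10^6 J; h = 0.674 m; g = 9.810 m/s².
m = 1.550×10^5 kg
1.550×10^5 kg × (1 t / 1000 kg) = 155.0 t

155 t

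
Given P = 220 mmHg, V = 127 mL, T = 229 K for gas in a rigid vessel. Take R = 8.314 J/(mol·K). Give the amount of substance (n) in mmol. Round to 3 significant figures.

From the ideal-gas law: n = PV/(RT).
P = 220 mmHg = 29331 Pa; V = 127 mL = 1.270×10^-4 m³; T = 229 K; R = 8.314 J/(mol·K).
n = 0.001957 mol
0.001957 mol × (1 mmol / 0.001000 mol) = 1.957 mmol

1.96 mmol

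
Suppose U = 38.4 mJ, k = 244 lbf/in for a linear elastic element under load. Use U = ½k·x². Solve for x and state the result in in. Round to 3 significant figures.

0.0528 in

Rearranging U = ½k·x² for x: x = √(2U/k).
U = 38.4 mJ = 0.03840 J; k = 244 lbf/in = 42731 N/m.
x = 0.001341 m
0.001341 m × (1 in / 0.02540 m) = 0.05278 in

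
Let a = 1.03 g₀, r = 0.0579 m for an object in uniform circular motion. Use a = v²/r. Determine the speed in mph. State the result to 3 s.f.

1.71 mph

Rearranging a = v²/r for v: v = √(a·r).
a = 1.03 g₀ = 10.10 m/s²; r = 0.0579 m.
v = 0.7647 m/s
0.7647 m/s × (1 mph / 0.4470 m/s) = 1.711 mph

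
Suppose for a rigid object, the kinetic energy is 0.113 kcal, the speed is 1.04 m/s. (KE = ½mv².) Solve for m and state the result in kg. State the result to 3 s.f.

874 kg

Solving KE = ½mv² for m: m = 2·KE/v².
KE = 0.113 kcal = 472.8 J; v = 1.04 m/s.
m = 874.2 kg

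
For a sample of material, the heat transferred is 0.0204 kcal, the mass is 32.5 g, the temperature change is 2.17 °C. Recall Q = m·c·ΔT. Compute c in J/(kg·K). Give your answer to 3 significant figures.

Rearranging Q = m·c·ΔT for c: c = Q/(m·ΔT).
Q = 0.0204 kcal = 85.35 J; m = 32.5 g = 0.03250 kg; ΔT = 2.17 °C = 2.170 K.
c = 1210 J/(kg·K)

1210 J/(kg·K)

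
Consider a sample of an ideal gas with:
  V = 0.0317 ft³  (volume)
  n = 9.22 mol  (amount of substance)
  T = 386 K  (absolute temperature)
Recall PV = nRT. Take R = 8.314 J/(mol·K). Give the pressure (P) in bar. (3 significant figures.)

From the ideal-gas law: P = nRT/V.
V = 0.0317 ft³ = 8.976×10^-4 m³; n = 9.22 mol; T = 386 K; R = 8.314 J/(mol·K).
P = 3.296×10^7 Pa
3.296×10^7 Pa × (1 bar / 1.000×10^5 Pa) = 329.6 bar

330 bar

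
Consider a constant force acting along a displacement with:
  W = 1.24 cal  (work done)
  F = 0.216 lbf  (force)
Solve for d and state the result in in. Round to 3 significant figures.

Rearranging W = F·d for d: d = W/F.
W = 1.24 cal = 5.188 J; F = 0.216 lbf = 0.9608 N.
d = 5.400 m
5.400 m × (1 in / 0.02540 m) = 212.6 in

213 in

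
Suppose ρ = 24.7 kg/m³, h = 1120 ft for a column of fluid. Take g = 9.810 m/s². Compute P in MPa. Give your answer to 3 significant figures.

P is given directly by: P = ρgh.
ρ = 24.7 kg/m³; h = 1120 ft = 341.4 m; g = 9.810 m/s².
P = 82718 Pa
82718 Pa × (1 MPa / 1.000×10^6 Pa) = 0.08272 MPa

0.0827 MPa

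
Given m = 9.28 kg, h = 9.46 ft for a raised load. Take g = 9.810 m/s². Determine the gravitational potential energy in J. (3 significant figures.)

262 J

PE is given directly by: PE = mgh.
m = 9.28 kg; h = 9.46 ft = 2.883 m; g = 9.810 m/s².
PE = 262.5 J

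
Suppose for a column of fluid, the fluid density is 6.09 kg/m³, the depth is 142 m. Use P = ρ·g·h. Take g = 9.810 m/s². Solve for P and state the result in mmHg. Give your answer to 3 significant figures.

Directly: P = ρgh.
ρ = 6.09 kg/m³; h = 142 m; g = 9.810 m/s².
P = 8483 Pa
8483 Pa × (1 mmHg / 133.3 Pa) = 63.63 mmHg

63.6 mmHg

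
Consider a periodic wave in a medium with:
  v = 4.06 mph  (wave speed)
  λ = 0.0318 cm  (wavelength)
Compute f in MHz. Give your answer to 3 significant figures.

Rearranging: f = v/λ.
v = 4.06 mph = 1.815 m/s; λ = 0.0318 cm = 3.180×10^-4 m.
f = 5707 Hz
5707 Hz × (1 MHz / 1.000×10^6 Hz) = 0.005707 MHz

0.00571 MHz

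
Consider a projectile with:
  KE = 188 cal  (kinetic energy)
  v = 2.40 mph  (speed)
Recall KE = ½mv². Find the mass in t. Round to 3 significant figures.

1.37 t

Solving KE = ½mv² for m: m = 2·KE/v².
KE = 188 cal = 786.6 J; v = 2.40 mph = 1.073 m/s.
m = 1367 kg
1367 kg × (1 t / 1000 kg) = 1.367 t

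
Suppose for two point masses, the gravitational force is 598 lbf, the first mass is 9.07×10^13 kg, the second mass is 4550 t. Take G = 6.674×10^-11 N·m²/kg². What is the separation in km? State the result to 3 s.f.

3.22 km

From Newton's law of gravitation: r = √(G·m₁m₂/F).
F = 598 lbf = 2660 N; m₁ = 9.07×10^13 kg; m₂ = 4550 t = 4.550×10^6 kg; G = 6.674×10^-11 N·m²/kg².
r = 3218 m
3218 m × (1 km / 1000 m) = 3.218 km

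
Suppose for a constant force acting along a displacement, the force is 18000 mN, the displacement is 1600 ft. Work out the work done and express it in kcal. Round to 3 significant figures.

W is given directly by: W = F·d.
F = 18000 mN = 18.00 N; d = 1600 ft = 487.7 m.
W = 8778 J
8778 J × (1 kcal / 4184 J) = 2.098 kcal

2.10 kcal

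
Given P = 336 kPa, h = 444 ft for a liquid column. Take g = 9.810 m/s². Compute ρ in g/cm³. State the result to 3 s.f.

Rearranging: ρ = P/(g·h).
P = 336 kPa = 3.360×10^5 Pa; h = 444 ft = 135.3 m; g = 9.810 m/s².
ρ = 253.1 kg/m³
253.1 kg/m³ × (1 g/cm³ / 1000 kg/m³) = 0.2531 g/cm³

0.253 g/cm³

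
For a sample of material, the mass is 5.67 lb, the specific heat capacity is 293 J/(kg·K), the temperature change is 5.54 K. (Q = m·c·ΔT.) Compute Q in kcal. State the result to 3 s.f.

Q is given directly by: Q = mcΔT.
m = 5.67 lb = 2.572 kg; c = 293 J/(kg·K); ΔT = 5.54 K.
Q = 4175 J  (the unit combination reduces to kg·m²/s² = J)
4175 J × (1 kcal / 4184 J) = 0.9978 kcal

0.998 kcal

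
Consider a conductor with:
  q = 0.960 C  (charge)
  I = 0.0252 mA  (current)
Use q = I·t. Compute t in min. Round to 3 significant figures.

Solving q = I·t for t: t = q/I.
q = 0.960 C; I = 0.0252 mA = 2.520×10^-5 A.
t = 38095 s
38095 s × (1 min / 60.00 s) = 634.9 min

635 min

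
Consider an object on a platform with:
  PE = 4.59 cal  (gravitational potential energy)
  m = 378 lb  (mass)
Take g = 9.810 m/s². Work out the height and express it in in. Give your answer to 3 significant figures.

Rearranging PE = m·g·h for h: h = PE/(m·g).
PE = 4.59 cal = 19.20 J; m = 378 lb = 171.5 kg; g = 9.810 m/s².
h = 0.01142 m
0.01142 m × (1 in / 0.02540 m) = 0.4495 in

0.450 in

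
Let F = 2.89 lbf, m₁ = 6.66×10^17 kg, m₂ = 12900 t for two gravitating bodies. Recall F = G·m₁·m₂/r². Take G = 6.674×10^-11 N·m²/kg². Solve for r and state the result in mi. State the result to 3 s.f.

From Newton's law of gravitation: r = √(G·m₁m₂/F).
F = 2.89 lbf = 12.86 N; m₁ = 6.66×10^17 kg; m₂ = 12900 t = 1.290×10^7 kg; G = 6.674×10^-11 N·m²/kg².
r = 6.679×10^6 m
6.679×10^6 m × (1 mi / 1609 m) = 4150 mi

4150 mi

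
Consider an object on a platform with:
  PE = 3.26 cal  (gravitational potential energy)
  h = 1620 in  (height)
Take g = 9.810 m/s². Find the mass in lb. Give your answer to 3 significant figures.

Rearranging PE = m·g·h for m: m = PE/(g·h).
PE = 3.26 cal = 13.64 J; h = 1620 in = 41.15 m; g = 9.810 m/s².
m = 0.03379 kg
0.03379 kg × (1 lb / 0.4536 kg) = 0.07449 lb

0.0745 lb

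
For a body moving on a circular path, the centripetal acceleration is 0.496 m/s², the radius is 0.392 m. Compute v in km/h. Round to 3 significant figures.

Solving a = v²/r for v: v = √(a·r).
a = 0.496 m/s²; r = 0.392 m.
v = 0.4409 m/s
0.4409 m/s × (1 km/h / 0.2778 m/s) = 1.587 km/h

1.59 km/h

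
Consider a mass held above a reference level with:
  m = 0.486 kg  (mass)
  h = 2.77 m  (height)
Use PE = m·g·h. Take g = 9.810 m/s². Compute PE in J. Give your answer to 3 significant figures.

13.2 J

Directly: PE = mgh.
m = 0.486 kg; h = 2.77 m; g = 9.810 m/s².
PE = 13.21 J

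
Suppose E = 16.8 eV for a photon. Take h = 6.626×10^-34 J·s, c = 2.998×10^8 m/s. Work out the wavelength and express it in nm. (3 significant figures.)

Solving E = h·c/λ for λ: λ = hc/E.
E = 16.8 eV = 2.692×10^-18 J; h = 6.626×10^-34 J·s; c = 2.998×10^8 m/s.
λ = 7.380×10^-8 m
7.380×10^-8 m × (1 nm / 1.000×10^-9 m) = 73.80 nm

73.8 nm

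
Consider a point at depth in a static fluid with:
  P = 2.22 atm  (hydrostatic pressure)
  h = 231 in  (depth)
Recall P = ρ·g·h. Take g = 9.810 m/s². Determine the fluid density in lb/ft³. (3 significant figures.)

244 lb/ft³

Rearranging P = ρ·g·h for ρ: ρ = P/(g·h).
P = 2.22 atm = 2.249×10^5 Pa; h = 231 in = 5.867 m; g = 9.810 m/s².
ρ = 3908 kg/m³
3908 kg/m³ × (1 lb/ft³ / 16.02 kg/m³) = 244.0 lb/ft³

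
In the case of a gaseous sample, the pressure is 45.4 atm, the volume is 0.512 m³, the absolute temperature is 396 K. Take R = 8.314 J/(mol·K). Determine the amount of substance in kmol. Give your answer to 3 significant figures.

0.715 kmol

Rearranging: n = PV/(RT).
P = 45.4 atm = 4.600×10^6 Pa; V = 0.512 m³; T = 396 K; R = 8.314 J/(mol·K).
n = 715.4 mol
715.4 mol × (1 kmol / 1000 mol) = 0.7154 kmol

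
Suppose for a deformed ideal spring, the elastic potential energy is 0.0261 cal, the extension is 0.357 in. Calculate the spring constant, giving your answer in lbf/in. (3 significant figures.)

15.2 lbf/in

Rearranging U = ½k·x² for k: k = 2U/x².
U = 0.0261 cal = 0.1092 J; x = 0.357 in = 0.009068 m.
k = 2656 N/m
2656 N/m × (1 lbf/in / 175.1 N/m) = 15.17 lbf/in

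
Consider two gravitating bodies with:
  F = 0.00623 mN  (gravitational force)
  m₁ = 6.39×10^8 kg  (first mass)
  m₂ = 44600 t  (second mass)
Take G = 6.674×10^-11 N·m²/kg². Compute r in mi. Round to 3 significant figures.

343 mi

Rearranging F = G·m₁·m₂/r² for r: r = √(G·m₁m₂/F).
F = 0.00623 mN = 6.230×10^-6 N; m₁ = 6.39×10^8 kg; m₂ = 44600 t = 4.460×10^7 kg; G = 6.674×10^-11 N·m²/kg².
r = 5.525×10^5 m
5.525×10^5 m × (1 mi / 1609 m) = 343.3 mi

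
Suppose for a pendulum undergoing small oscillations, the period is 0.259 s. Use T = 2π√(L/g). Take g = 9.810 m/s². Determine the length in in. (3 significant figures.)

Rearranging T = 2π√(L/g) for L: L = g·(T/2π)².
T = 0.259 s; g = 9.810 m/s².
L = 0.01667 m
0.01667 m × (1 in / 0.02540 m) = 0.6563 in

0.656 in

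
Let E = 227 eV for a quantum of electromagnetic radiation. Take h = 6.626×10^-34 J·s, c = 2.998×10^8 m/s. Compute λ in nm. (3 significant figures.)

5.46 nm

Solving E = h·c/λ for λ: λ = hc/E.
E = 227 eV = 3.637×10^-17 J; h = 6.626×10^-34 J·s; c = 2.998×10^8 m/s.
λ = 5.462×10^-9 m
5.462×10^-9 m × (1 nm / 1.000×10^-9 m) = 5.462 nm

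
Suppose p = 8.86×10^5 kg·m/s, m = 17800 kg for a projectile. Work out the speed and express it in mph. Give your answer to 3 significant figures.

111 mph

Rearranging: v = p/m.
p = 8.86×10^5 kg·m/s; m = 17800 kg.
v = 49.78 m/s
49.78 m/s × (1 mph / 0.4470 m/s) = 111.3 mph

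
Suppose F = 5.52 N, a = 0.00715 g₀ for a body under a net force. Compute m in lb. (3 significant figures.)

Rearranging: m = F/a.
F = 5.52 N; a = 0.00715 g₀ = 0.07012 m/s².
m = 78.72 kg
78.72 kg × (1 lb / 0.4536 kg) = 173.6 lb

174 lb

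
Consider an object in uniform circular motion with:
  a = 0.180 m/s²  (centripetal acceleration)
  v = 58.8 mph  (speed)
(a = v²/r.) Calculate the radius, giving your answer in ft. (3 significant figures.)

Rearranging: r = v²/a.
a = 0.180 m/s²; v = 58.8 mph = 26.29 m/s.
r = 3839 m
3839 m × (1 ft / 0.3048 m) = 12594 ft

12600 ft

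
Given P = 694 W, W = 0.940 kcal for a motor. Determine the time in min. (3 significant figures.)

0.0945 min

Solving P = W/t for t: t = W/P.
P = 694 W; W = 0.940 kcal = 3933 J.
t = 5.667 s
5.667 s × (1 min / 60.00 s) = 0.09445 min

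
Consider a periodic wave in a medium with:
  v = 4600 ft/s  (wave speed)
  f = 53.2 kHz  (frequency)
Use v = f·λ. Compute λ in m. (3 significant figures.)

Solving v = f·λ for λ: λ = v/f.
v = 4600 ft/s = 1402 m/s; f = 53.2 kHz = 53200 Hz.
λ = 0.02635 m

0.0264 m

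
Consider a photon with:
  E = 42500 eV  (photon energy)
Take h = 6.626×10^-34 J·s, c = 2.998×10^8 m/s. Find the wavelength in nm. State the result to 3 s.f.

0.0292 nm

Solving E = h·c/λ for λ: λ = hc/E.
E = 42500 eV = 6.809×10^-15 J; h = 6.626×10^-34 J·s; c = 2.998×10^8 m/s.
λ = 2.917×10^-11 m
2.917×10^-11 m × (1 nm / 1.000×10^-9 m) = 0.02917 nm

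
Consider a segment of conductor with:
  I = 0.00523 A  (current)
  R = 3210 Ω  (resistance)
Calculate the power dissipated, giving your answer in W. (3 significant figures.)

Directly: P = I²R.
I = 0.00523 A; R = 3210 Ω.
P = 0.08780 W  (the unit combination reduces to kg·m²/s³ = W)

0.0878 W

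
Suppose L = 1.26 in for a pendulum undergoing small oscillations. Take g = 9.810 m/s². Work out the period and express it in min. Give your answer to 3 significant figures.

T is given directly by: T = 2π√(L/g).
L = 1.26 in = 0.03200 m; g = 9.810 m/s².
T = 0.3589 s
0.3589 s × (1 min / 60.00 s) = 0.005981 min

0.00598 min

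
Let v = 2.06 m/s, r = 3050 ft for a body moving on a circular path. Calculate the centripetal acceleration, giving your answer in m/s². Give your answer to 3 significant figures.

Directly: a = v²/r.
v = 2.06 m/s; r = 3050 ft = 929.6 m.
a = 0.004565 m/s²

0.00456 m/s²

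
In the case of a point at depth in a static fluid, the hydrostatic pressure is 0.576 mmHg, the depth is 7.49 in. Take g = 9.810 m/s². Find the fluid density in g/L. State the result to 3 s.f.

41.1 g/L

Rearranging P = ρ·g·h for ρ: ρ = P/(g·h).
P = 0.576 mmHg = 76.79 Pa; h = 7.49 in = 0.1902 m; g = 9.810 m/s².
ρ = 41.15 kg/m³
Since 1 g/L = 1 kg/m³, 41.15 g/L.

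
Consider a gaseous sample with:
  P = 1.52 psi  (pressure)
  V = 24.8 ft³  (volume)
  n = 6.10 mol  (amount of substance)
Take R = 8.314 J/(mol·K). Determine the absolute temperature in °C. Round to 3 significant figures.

-128 °C

From the ideal-gas law: T = PV/(nR).
P = 1.52 psi = 10480 Pa; V = 24.8 ft³ = 0.7023 m³; n = 6.10 mol; R = 8.314 J/(mol·K).
T = 145.1 K
145.1 K − 273.15 = -128.0 °C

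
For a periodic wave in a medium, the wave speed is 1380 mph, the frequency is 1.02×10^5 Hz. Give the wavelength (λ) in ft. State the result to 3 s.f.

Solving v = f·λ for λ: λ = v/f.
v = 1380 mph = 616.9 m/s; f = 1.02×10^5 Hz.
λ = 0.006048 m
0.006048 m × (1 ft / 0.3048 m) = 0.01984 ft

0.0198 ft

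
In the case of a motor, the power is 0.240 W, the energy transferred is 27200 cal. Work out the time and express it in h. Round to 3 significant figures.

Solving P = W/t for t: t = W/P.
P = 0.240 W; W = 27200 cal = 1.138×10^5 J.
t = 4.742×10^5 s
4.742×10^5 s × (1 h / 3600 s) = 131.7 h

132 h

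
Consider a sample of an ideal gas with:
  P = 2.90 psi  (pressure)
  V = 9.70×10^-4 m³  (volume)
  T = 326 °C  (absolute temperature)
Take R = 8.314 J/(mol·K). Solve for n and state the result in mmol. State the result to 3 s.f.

From the ideal-gas law: n = PV/(RT).
P = 2.90 psi = 19995 Pa; V = 9.70×10^-4 m³; T = 326 °C = 599.1 K; R = 8.314 J/(mol·K).
n = 0.003894 mol
0.003894 mol × (1 mmol / 0.001000 mol) = 3.894 mmol

3.89 mmol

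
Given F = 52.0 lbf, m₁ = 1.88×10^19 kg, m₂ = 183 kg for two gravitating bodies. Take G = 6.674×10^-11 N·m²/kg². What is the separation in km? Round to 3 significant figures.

From Newton's law of gravitation: r = √(G·m₁m₂/F).
F = 52.0 lbf = 231.3 N; m₁ = 1.88×10^19 kg; m₂ = 183 kg; G = 6.674×10^-11 N·m²/kg².
r = 31507 m
31507 m × (1 km / 1000 m) = 31.51 km

31.5 km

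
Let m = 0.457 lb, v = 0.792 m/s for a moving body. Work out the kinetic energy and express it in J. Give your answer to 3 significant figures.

KE is given directly by: KE = ½mv².
m = 0.457 lb = 0.2073 kg; v = 0.792 m/s.
KE = 0.06501 J

0.0650 J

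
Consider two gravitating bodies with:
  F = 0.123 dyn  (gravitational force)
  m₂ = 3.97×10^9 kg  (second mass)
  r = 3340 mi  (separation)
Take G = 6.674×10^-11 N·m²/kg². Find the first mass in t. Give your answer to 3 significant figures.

Rearranging F = G·m₁·m₂/r² for m₁: m₁ = F·r²/(G·m₂).
F = 0.123 dyn = 1.230×10^-6 N; m₂ = 3.97×10^9 kg; r = 3340 mi = 5.375×10^6 m; G = 6.674×10^-11 N·m²/kg².
m₁ = 1.341×10^8 kg
1.341×10^8 kg × (1 t / 1000 kg) = 1.341×10^5 t

1.34×10^5 t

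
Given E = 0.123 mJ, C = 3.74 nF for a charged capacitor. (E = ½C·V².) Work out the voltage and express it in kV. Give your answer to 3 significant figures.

0.256 kV

Rearranging: V = √(2E/C).
E = 0.123 mJ = 1.230×10^-4 J; C = 3.74 nF = 3.740×10^-9 F.
V = 256.5 V
256.5 V × (1 kV / 1000 V) = 0.2565 kV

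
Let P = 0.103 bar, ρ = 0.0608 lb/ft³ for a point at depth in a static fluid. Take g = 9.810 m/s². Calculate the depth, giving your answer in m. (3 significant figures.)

1080 m

Solving P = ρ·g·h for h: h = P/(ρ·g).
P = 0.103 bar = 10300 Pa; ρ = 0.0608 lb/ft³ = 0.9739 kg/m³; g = 9.810 m/s².
h = 1078 m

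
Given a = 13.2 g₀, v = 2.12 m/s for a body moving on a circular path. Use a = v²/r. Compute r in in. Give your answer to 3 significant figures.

1.37 in

Rearranging a = v²/r for r: r = v²/a.
a = 13.2 g₀ = 129.4 m/s²; v = 2.12 m/s.
r = 0.03472 m
0.03472 m × (1 in / 0.02540 m) = 1.367 in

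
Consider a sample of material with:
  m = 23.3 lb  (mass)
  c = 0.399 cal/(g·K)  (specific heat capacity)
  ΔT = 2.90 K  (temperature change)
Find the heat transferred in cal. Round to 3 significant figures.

Directly: Q = mcΔT.
m = 23.3 lb = 10.57 kg; c = 0.399 cal/(g·K) = 1669 J/(kg·K); ΔT = 2.90 K.
Q = 51166 J
51166 J × (1 cal / 4.184 J) = 12229 cal

12200 cal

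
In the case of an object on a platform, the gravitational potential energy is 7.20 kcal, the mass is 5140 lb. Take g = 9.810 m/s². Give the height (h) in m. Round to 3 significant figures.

1.32 m

Rearranging: h = PE/(m·g).
PE = 7.20 kcal = 30125 J; m = 5140 lb = 2331 kg; g = 9.810 m/s².
h = 1.317 m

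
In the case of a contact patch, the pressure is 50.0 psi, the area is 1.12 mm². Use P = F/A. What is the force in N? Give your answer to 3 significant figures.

Solving P = F/A for F: F = P·A.
P = 50.0 psi = 3.447×10^5 Pa; A = 1.12 mm² = 1.120×10^-6 m².
F = 0.3861 N  (the unit combination reduces to kg·m/s² = N)

0.386 N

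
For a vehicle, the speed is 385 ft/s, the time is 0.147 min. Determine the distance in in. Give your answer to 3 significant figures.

40700 in

Solving v = d/t for d: d = v·t.
v = 385 ft/s = 117.3 m/s; t = 0.147 min = 8.820 s.
d = 1035 m
1035 m × (1 in / 0.02540 m) = 40748 in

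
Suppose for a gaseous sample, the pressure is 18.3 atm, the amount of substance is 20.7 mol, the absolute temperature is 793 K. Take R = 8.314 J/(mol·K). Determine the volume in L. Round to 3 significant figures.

From the ideal-gas law: V = nRT/P.
P = 18.3 atm = 1.854×10^6 Pa; n = 20.7 mol; T = 793 K; R = 8.314 J/(mol·K).
V = 0.07360 m³
0.07360 m³ × (1 L / 0.001000 m³) = 73.60 L

73.6 L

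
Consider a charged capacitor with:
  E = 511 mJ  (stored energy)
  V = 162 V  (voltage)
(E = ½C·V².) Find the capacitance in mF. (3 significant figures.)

Rearranging: C = 2E/V².
E = 511 mJ = 0.5110 J; V = 162 V.
C = 3.894×10^-5 F
3.894×10^-5 F × (1 mF / 0.001000 F) = 0.03894 mF

0.0389 mF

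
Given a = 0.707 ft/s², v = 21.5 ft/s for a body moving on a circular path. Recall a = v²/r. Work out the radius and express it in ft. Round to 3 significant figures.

Rearranging: r = v²/a.
a = 0.707 ft/s² = 0.2155 m/s²; v = 21.5 ft/s = 6.553 m/s.
r = 199.3 m
199.3 m × (1 ft / 0.3048 m) = 653.8 ft

654 ft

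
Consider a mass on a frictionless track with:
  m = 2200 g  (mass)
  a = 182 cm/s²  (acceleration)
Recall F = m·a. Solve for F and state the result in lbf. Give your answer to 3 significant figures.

0.900 lbf

From Newton's second law: F = m·a.
m = 2200 g = 2.200 kg; a = 182 cm/s² = 1.820 m/s².
F = 4.004 N  (the unit combination reduces to kg·m/s² = N)
4.004 N × (1 lbf / 4.448 N) = 0.9001 lbf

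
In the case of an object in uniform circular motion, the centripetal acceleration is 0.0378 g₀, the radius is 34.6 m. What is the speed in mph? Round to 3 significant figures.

Rearranging: v = √(a·r).
a = 0.0378 g₀ = 0.3707 m/s²; r = 34.6 m.
v = 3.581 m/s
3.581 m/s × (1 mph / 0.4470 m/s) = 8.011 mph

8.01 mph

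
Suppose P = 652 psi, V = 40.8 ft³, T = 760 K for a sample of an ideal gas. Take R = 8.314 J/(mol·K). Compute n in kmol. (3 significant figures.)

0.822 kmol

From the ideal-gas law: n = PV/(RT).
P = 652 psi = 4.495×10^6 Pa; V = 40.8 ft³ = 1.155 m³; T = 760 K; R = 8.314 J/(mol·K).
n = 822.0 mol
822.0 mol × (1 kmol / 1000 mol) = 0.8220 kmol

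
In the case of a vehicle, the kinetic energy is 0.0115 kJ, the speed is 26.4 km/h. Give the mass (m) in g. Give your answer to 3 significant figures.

Rearranging KE = ½mv² for m: m = 2·KE/v².
KE = 0.0115 kJ = 11.50 J; v = 26.4 km/h = 7.333 m/s.
m = 0.4277 kg
0.4277 kg × (1 g / 0.001000 kg) = 427.7 g

428 g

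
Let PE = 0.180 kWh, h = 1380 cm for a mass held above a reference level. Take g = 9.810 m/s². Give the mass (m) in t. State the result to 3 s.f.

4.79 t

Rearranging PE = m·g·h for m: m = PE/(g·h).
PE = 0.180 kWh = 6.480×10^5 J; h = 1380 cm = 13.80 m; g = 9.810 m/s².
m = 4787 kg
4787 kg × (1 t / 1000 kg) = 4.787 t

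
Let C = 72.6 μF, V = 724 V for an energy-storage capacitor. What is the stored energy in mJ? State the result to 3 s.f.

19000 mJ

Directly: E = ½CV².
C = 72.6 μF = 7.260×10^-5 F; V = 724 V.
E = 19.03 J
19.03 J × (1 mJ / 0.001000 J) = 19028 mJ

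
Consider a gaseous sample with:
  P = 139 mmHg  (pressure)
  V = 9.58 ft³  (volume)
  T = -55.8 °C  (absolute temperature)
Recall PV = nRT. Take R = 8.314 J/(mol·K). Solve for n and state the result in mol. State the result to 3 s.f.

Rearranging PV = nRT for n: n = PV/(RT).
P = 139 mmHg = 18532 Pa; V = 9.58 ft³ = 0.2713 m³; T = -55.8 °C = 217.3 K; R = 8.314 J/(mol·K).
n = 2.782 mol

2.78 mol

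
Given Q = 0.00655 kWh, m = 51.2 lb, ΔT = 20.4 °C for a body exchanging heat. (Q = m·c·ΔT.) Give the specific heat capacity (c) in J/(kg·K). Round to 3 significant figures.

Rearranging Q = m·c·ΔT for c: c = Q/(m·ΔT).
Q = 0.00655 kWh = 23580 J; m = 51.2 lb = 23.22 kg; ΔT = 20.4 °C = 20.40 K.
c = 49.77 J/(kg·K)

49.8 J/(kg·K)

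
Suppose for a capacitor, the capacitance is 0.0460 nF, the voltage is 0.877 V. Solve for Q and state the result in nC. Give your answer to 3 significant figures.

Rearranging: Q = CV.
C = 0.0460 nF = 4.600×10^-11 F; V = 0.877 V.
Q = 4.034×10^-11 C
4.034×10^-11 C × (1 nC / 1.000×10^-9 C) = 0.04034 nC

0.0403 nC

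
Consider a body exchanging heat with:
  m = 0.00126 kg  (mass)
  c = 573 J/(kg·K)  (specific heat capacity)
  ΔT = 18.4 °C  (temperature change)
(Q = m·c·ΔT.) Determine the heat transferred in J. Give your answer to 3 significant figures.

13.3 J

Q is given directly by: Q = mcΔT.
m = 0.00126 kg; c = 573 J/(kg·K); ΔT = 18.4 °C = 18.40 K.
Q = 13.28 J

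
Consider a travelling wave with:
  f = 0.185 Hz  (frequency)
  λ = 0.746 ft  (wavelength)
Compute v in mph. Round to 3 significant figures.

Directly: v = fλ.
f = 0.185 Hz; λ = 0.746 ft = 0.2274 m.
v = 0.04207 m/s
0.04207 m/s × (1 mph / 0.4470 m/s) = 0.09410 mph

0.0941 mph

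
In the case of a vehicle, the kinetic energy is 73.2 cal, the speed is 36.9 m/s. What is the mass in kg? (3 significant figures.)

0.450 kg

Rearranging: m = 2·KE/v².
KE = 73.2 cal = 306.3 J; v = 36.9 m/s.
m = 0.4499 kg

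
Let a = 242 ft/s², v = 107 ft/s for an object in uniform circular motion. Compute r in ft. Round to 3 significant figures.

Rearranging a = v²/r for r: r = v²/a.
a = 242 ft/s² = 73.76 m/s²; v = 107 ft/s = 32.61 m/s.
r = 14.42 m
14.42 m × (1 ft / 0.3048 m) = 47.31 ft

47.3 ft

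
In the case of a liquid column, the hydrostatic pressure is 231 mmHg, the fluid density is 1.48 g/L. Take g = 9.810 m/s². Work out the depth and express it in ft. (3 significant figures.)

6960 ft

Rearranging P = ρ·g·h for h: h = P/(ρ·g).
P = 231 mmHg = 30797 Pa; ρ = 1.48 g/L = 1.480 kg/m³; g = 9.810 m/s².
h = 2121 m
2121 m × (1 ft / 0.3048 m) = 6959 ft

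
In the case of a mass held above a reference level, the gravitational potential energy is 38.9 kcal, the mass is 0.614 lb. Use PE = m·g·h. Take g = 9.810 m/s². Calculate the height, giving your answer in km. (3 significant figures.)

Rearranging: h = PE/(m·g).
PE = 38.9 kcal = 1.628×10^5 J; m = 0.614 lb = 0.2785 kg; g = 9.810 m/s².
h = 59571 m
59571 m × (1 km / 1000 m) = 59.57 km

59.6 km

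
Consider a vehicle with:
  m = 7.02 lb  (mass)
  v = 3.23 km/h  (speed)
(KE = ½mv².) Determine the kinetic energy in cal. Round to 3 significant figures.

KE is given directly by: KE = ½mv².
m = 7.02 lb = 3.184 kg; v = 3.23 km/h = 0.8972 m/s.
KE = 1.282 J
1.282 J × (1 cal / 4.184 J) = 0.3063 cal

0.306 cal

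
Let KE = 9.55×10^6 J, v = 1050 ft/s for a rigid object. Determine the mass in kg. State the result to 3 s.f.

Rearranging: m = 2·KE/v².
KE = 9.55×10^6 J; v = 1050 ft/s = 320.0 m/s.
m = 186.5 kg

186 kg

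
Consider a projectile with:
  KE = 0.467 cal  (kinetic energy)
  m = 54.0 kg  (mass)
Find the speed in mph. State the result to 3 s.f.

Solving KE = ½mv² for v: v = √(2·KE/m).
KE = 0.467 cal = 1.954 J; m = 54.0 kg.
v = 0.2690 m/s
0.2690 m/s × (1 mph / 0.4470 m/s) = 0.6018 mph

0.602 mph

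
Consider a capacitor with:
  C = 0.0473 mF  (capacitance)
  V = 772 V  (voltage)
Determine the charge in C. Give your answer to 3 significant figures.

Rearranging C = Q/V for Q: Q = CV.
C = 0.0473 mF = 4.730×10^-5 F; V = 772 V.
Q = 0.03652 C

0.0365 C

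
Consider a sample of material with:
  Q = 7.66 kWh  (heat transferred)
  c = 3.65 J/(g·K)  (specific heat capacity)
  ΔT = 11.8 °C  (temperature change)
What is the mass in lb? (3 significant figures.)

1410 lb

Rearranging: m = Q/(c·ΔT).
Q = 7.66 kWh = 2.758×10^7 J; c = 3.65 J/(g·K) = 3650 J/(kg·K); ΔT = 11.8 °C = 11.80 K.
m = 640.3 kg
640.3 kg × (1 lb / 0.4536 kg) = 1412 lb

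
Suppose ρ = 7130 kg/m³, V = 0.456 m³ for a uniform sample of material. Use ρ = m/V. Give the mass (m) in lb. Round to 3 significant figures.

7170 lb

Solving ρ = m/V for m: m = ρV.
ρ = 7130 kg/m³; V = 0.456 m³.
m = 3251 kg
3251 kg × (1 lb / 0.4536 kg) = 7168 lb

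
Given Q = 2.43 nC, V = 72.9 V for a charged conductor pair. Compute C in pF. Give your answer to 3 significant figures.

Directly: C = Q/V.
Q = 2.43 nC = 2.430×10^-9 C; V = 72.9 V.
C = 3.333×10^-11 F
3.333×10^-11 F × (1 pF / 1.000×10^-12 F) = 33.33 pF

33.3 pF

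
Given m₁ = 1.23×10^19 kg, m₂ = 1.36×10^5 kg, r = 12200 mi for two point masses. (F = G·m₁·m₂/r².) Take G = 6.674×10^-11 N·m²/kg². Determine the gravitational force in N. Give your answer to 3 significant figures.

0.290 N

Directly: F = Gm₁m₂/r².
m₁ = 1.23×10^19 kg; m₂ = 1.36×10^5 kg; r = 12200 mi = 1.963×10^7 m; G = 6.674×10^-11 N·m²/kg².
F = 0.2896 N  (the unit combination reduces to kg·m/s² = N)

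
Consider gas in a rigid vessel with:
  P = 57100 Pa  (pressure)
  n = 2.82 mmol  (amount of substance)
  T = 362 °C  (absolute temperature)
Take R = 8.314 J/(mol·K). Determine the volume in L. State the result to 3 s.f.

Rearranging: V = nRT/P.
P = 57100 Pa; n = 2.82 mmol = 0.002820 mol; T = 362 °C = 635.1 K; R = 8.314 J/(mol·K).
V = 2.608×10^-4 m³
2.608×10^-4 m³ × (1 L / 0.001000 m³) = 0.2608 L

0.261 L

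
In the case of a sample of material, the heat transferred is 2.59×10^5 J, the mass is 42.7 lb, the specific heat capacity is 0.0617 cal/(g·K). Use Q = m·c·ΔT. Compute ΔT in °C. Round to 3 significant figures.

Rearranging Q = m·c·ΔT for ΔT: ΔT = Q/(m·c).
Q = 2.59×10^5 J; m = 42.7 lb = 19.37 kg; c = 0.0617 cal/(g·K) = 258.2 J/(kg·K).
ΔT = 51.80 K
Since 1 °C = 1 K, 51.80 °C.

51.8 °C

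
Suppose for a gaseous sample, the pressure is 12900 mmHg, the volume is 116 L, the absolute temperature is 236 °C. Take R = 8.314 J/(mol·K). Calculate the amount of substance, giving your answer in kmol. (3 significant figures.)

Rearranging: n = PV/(RT).
P = 12900 mmHg = 1.720×10^6 Pa; V = 116 L = 0.1160 m³; T = 236 °C = 509.1 K; R = 8.314 J/(mol·K).
n = 47.13 mol
47.13 mol × (1 kmol / 1000 mol) = 0.04713 kmol

0.0471 kmol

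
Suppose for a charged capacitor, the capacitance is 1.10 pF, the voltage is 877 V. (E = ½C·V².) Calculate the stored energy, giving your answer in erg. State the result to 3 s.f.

E is given directly by: E = ½CV².
C = 1.10 pF = 1.100×10^-12 F; V = 877 V.
E = 4.230×10^-7 J  (the unit combination reduces to kg·m²/s² = J)
4.230×10^-7 J × (1 erg / 1.000×10^-7 J) = 4.230 erg

4.23 erg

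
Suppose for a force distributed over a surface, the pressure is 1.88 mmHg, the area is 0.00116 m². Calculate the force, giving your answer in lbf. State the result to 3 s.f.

0.0654 lbf

Solving P = F/A for F: F = P·A.
P = 1.88 mmHg = 250.6 Pa; A = 0.00116 m².
F = 0.2907 N
0.2907 N × (1 lbf / 4.448 N) = 0.06536 lbf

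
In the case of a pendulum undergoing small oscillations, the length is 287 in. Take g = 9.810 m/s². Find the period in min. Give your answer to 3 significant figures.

0.0903 min

T is given directly by: T = 2π√(L/g).
L = 287 in = 7.290 m; g = 9.810 m/s².
T = 5.416 s
5.416 s × (1 min / 60.00 s) = 0.09027 min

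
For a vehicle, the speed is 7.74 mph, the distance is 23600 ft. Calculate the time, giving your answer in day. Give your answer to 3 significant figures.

0.0241 day

Rearranging v = d/t for t: t = d/v.
v = 7.74 mph = 3.460 m/s; d = 23600 ft = 7193 m.
t = 2079 s
2079 s × (1 day / 86400 s) = 0.02406 day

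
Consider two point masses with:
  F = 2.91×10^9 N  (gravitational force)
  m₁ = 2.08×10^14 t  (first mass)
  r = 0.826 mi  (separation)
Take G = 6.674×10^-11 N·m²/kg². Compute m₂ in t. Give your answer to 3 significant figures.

3.70×10^5 t

Rearranging F = G·m₁·m₂/r² for m₂: m₂ = F·r²/(G·m₁).
F = 2.91×10^9 N; m₁ = 2.08×10^14 t = 2.080×10^17 kg; r = 0.826 mi = 1329 m; G = 6.674×10^-11 N·m²/kg².
m₂ = 3.704×10^8 kg
3.704×10^8 kg × (1 t / 1000 kg) = 3.704×10^5 t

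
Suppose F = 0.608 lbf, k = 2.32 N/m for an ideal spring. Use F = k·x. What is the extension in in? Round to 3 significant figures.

45.9 in

From Hooke's law: x = F/k.
F = 0.608 lbf = 2.705 N; k = 2.32 N/m.
x = 1.166 m
1.166 m × (1 in / 0.02540 m) = 45.90 in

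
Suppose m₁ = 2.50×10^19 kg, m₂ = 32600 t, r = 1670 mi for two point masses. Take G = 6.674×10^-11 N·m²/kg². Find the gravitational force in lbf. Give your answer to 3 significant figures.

1690 lbf

From Newton's law of gravitation: F = Gm₁m₂/r².
m₁ = 2.50×10^19 kg; m₂ = 32600 t = 3.260×10^7 kg; r = 1670 mi = 2.688×10^6 m; G = 6.674×10^-11 N·m²/kg².
F = 7530 N  (the unit combination reduces to kg·m/s² = N)
7530 N × (1 lbf / 4.448 N) = 1693 lbf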